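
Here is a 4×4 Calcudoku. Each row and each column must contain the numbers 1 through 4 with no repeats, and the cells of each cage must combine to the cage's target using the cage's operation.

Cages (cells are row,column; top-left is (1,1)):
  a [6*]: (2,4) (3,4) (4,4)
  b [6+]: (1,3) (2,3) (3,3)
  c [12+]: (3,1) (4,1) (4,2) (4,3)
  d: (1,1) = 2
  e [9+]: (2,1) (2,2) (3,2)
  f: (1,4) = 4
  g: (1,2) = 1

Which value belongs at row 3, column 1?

D is a freebie, which forces (1,1) = 2.
Cage g is given, which forces (1,2) = 1.
1 is placed in row 1, leaving (1,3) = 3.
F is a freebie; hence (1,4) = 4.
Column 1 needs a 1, and only (4,1) is open for it.
Cage c has sum 12, leaving (3,1) = 4.
The 4 cells of cage c must have sum 12, so (4,2) = 3.
Cage c needs sum 12, which forces (4,3) = 4.
Row 4 already has 3, so (4,4) = 2.
Column 1 now contains 4; hence (2,1) = 3.
Cage e has sum 9, so (2,2) = 4.
Row 2 now contains 3, so (2,4) = 1.
Column 2 already has 3; hence (3,2) = 2.
2 is placed in row 3, leaving (3,3) = 1.
Column 4 now contains 1, which forces (3,4) = 3.
1 is placed in row 2, so (2,3) = 2.
The full grid is 2 1 3 4 / 3 4 2 1 / 4 2 1 3 / 1 3 4 2.

4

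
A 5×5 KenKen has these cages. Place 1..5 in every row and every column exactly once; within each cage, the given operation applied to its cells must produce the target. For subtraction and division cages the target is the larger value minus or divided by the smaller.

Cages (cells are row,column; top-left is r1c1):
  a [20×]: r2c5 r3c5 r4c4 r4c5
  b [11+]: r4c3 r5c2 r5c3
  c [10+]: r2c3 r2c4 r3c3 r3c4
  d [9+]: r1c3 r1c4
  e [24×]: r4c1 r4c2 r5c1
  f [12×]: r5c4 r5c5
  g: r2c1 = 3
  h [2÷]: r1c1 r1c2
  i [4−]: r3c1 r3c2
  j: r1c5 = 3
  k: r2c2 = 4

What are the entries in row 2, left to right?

J is a freebie, leaving r1c5 = 3.
Cage g is given; hence r2c1 = 3.
Cage k is given, leaving r2c2 = 4.
Column 5 already has 3, so r5c5 = 4.
Cage e needs product 24; hence r4c1 = 4.
Cage e needs product 24; hence r4c2 = 3.
Row 4 now contains 3, leaving r4c3 = 5.
Cage a needs product 20, so r4c4 = 2.
Row 4 already has 5, which forces r4c5 = 1.
4 is placed in row 5, so r5c1 = 2.
Row 5 already has 2, which forces r5c2 = 5.
Row 5 already has 2, which forces r5c3 = 1.
4 is placed in row 5, which forces r5c4 = 3.
Column 1 now contains 2, so r1c1 = 1.
Cage h's pair has quotient 2; hence r1c2 = 2.
Column 3 already has 5, leaving r1c3 = 4.
The two cells of cage d must have sum 9, leaving r1c4 = 5.
Column 3 now contains 1, leaving r2c3 = 2.
Cage c has sum 10, so r2c4 = 1.
2 is placed in row 2, which forces r2c5 = 5.
Cage i's pair has difference 4; hence r3c1 = 5.
5 is placed in column 2, leaving r3c2 = 1.
The 4 cells of cage c must have sum 10; hence r3c3 = 3.
The 4 cells of cage c must have sum 10, which forces r3c4 = 4.
5 is placed in column 5, leaving r3c5 = 2.
Filled in: 1 2 4 5 3 / 3 4 2 1 5 / 5 1 3 4 2 / 4 3 5 2 1 / 2 5 1 3 4.

3 4 2 1 5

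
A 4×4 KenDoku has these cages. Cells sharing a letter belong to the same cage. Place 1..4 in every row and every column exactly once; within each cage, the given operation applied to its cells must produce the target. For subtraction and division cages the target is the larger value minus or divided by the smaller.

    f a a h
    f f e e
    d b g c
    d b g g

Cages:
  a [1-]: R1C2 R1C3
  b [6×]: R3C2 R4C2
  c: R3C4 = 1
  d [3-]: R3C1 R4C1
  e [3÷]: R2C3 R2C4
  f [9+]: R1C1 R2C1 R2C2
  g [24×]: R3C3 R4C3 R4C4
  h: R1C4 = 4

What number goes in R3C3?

3

Cage h is a single given cell; hence R1C4 = 4.
Cage c is a single given cell, so R3C4 = 1.
Cage e's pair has quotient 3, leaving R2C3 = 1.
Column 4 now contains 1, so R2C4 = 3.
Row 3 now contains 1, which forces R3C1 = 4.
The two cells of cage d must have difference 3, which forces R4C1 = 1.
Column 4 already has 3, which forces R4C4 = 2.
The 3 cells of cage f must have sum 9; hence R1C1 = 3.
3 is placed in row 1; hence R1C3 = 2.
Column 1 now contains 4, which forces R2C1 = 2.
Cage f needs sum 9; hence R2C2 = 4.
The two cells of cage b must have product 6, leaving R3C2 = 2.
Cage g has product 24, which forces R3C3 = 3.
Row 4 already has 2, so R4C2 = 3.
Cage g has product 24, so R4C3 = 4.
Row 1 already has 2; hence R1C2 = 1.
The full grid is 3 1 2 4 / 2 4 1 3 / 4 2 3 1 / 1 3 4 2.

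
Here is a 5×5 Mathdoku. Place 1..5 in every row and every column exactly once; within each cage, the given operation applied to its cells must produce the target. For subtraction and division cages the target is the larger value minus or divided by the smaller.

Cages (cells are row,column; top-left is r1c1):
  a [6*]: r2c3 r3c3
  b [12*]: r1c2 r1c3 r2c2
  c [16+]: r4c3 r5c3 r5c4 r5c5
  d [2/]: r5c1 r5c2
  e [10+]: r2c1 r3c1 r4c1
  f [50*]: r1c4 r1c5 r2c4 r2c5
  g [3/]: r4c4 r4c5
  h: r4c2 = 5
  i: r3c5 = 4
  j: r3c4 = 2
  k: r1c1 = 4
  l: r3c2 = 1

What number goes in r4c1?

2

Cage k is given, so r1c1 = 4.
Cage l is given, which forces r3c2 = 1.
Cage j is given; hence r3c4 = 2.
Cage i is a single given cell, which forces r3c5 = 4.
Cage h is given, so r4c2 = 5.
Row 4 now contains 5, leaving r4c3 = 4.
Column 2 already has 1, so r1c2 = 3.
Cage a's pair has product 6, leaving r2c3 = 2.
Row 2 now contains 2; hence r2c5 = 5.
Row 3 now contains 2, which forces r3c3 = 3.
Column 3 already has 3; hence r5c3 = 5.
Cage c has sum 16, so r5c4 = 4.
Column 5 now contains 5, so r5c5 = 3.
2 is placed in column 3; hence r1c3 = 1.
The 4 cells of cage f must have product 50; hence r1c4 = 5.
Column 5 now contains 5, leaving r1c5 = 2.
Row 2 already has 5, leaving r2c1 = 3.
Row 2 now contains 2, so r2c2 = 4.
Row 2 already has 5, leaving r2c4 = 1.
3 is placed in row 3, which forces r3c1 = 5.
Cage e needs sum 10; hence r4c1 = 2.
Cage g needs two cells with quotient 3, which forces r4c4 = 3.
3 is placed in column 5, so r4c5 = 1.
Cage d needs two cells with quotient 2, leaving r5c1 = 1.
Row 5 now contains 4; hence r5c2 = 2.
The full grid is 4 3 1 5 2 / 3 4 2 1 5 / 5 1 3 2 4 / 2 5 4 3 1 / 1 2 5 4 3.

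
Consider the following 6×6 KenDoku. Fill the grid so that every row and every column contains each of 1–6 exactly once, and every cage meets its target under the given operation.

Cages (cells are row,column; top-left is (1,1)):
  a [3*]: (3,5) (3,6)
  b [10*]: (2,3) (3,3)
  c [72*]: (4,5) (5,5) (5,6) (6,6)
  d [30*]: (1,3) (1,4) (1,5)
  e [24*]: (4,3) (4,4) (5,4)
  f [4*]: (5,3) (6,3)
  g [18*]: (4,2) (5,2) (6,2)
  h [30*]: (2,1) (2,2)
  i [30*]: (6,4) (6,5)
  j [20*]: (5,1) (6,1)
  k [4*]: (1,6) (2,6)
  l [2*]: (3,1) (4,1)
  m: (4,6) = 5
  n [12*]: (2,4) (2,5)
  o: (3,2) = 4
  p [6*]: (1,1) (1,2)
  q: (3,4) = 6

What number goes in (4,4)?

Cage o is a single given cell, leaving (3,2) = 4.
Q is a freebie; hence (3,4) = 6.
Cage m is given, leaving (4,6) = 5.
Column 4 now contains 6, which forces (6,4) = 5.
Row 6 already has 5, which forces (6,5) = 6.
Cage j's pair has product 20, so (5,1) = 5.
Row 6 already has 5, leaving (6,1) = 4.
Row 6 already has 4, which forces (6,3) = 1.
Column 1 already has 5; hence (2,1) = 6.
Cage h needs two cells with product 30, leaving (2,2) = 5.
Row 2 now contains 5, leaving (2,3) = 2.
Column 3 already has 2, which forces (3,3) = 5.
Column 3 now contains 1; hence (5,3) = 4.
Row 6 already has 1, so (6,2) = 3.
Row 6 already has 3; hence (6,6) = 2.
Cage d has product 30, so (1,5) = 5.
The 3 cells of cage e must have product 24, which forces (4,4) = 4.
Cage c needs product 72, leaving (5,6) = 6.
Column 4 now contains 4, so (2,4) = 3.
Cage n's pair has product 12, leaving (2,5) = 4.
4 is placed in row 2, leaving (2,6) = 1.
Column 6 now contains 1, so (3,6) = 3.
Cage g has product 18, which forces (4,2) = 6.
6 is placed in row 4, leaving (4,3) = 3.
3 is placed in row 4, leaving (4,5) = 2.
6 is placed in row 5, which forces (5,2) = 1.
Row 5 now contains 1, which forces (5,4) = 2.
Column 5 now contains 2, so (5,5) = 3.
The two cells of cage p must have product 6, leaving (1,1) = 3.
Column 2 already has 6, so (1,2) = 2.
Column 3 already has 3; hence (1,3) = 6.
Column 4 already has 2, so (1,4) = 1.
Column 6 now contains 1, so (1,6) = 4.
Cage l needs two cells with product 2, which forces (3,1) = 2.
Row 3 now contains 3, so (3,5) = 1.
2 is placed in row 4, which forces (4,1) = 1.
The full grid is 3 2 6 1 5 4 / 6 5 2 3 4 1 / 2 4 5 6 1 3 / 1 6 3 4 2 5 / 5 1 4 2 3 6 / 4 3 1 5 6 2.

4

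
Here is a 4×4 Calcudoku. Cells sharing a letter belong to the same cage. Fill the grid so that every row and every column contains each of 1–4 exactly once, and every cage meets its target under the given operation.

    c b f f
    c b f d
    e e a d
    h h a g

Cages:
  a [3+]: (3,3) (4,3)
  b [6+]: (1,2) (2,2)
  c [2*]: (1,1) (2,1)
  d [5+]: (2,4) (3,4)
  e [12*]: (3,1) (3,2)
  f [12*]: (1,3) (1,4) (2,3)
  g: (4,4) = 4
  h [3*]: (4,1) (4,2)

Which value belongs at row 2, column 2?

2

G is a freebie, so (4,4) = 4.
In row 3, 1 can only go at (3,3), so (3,3) = 1.
Column 3 already has 1, leaving (4,3) = 2.
The 3 cells of cage f must have product 12; hence (1,4) = 1.
Row 1 already has 1, which forces (1,1) = 2.
Row 1 now contains 2; hence (1,2) = 4.
Row 1 already has 4, so (1,3) = 3.
Cage c needs two cells with product 2, which forces (2,1) = 1.
Column 2 already has 4, which forces (2,2) = 2.
Column 3 now contains 3, which forces (2,3) = 4.
Row 2 now contains 2, leaving (2,4) = 3.
Column 2 already has 4, leaving (3,2) = 3.
Column 4 already has 3; hence (3,4) = 2.
1 is placed in column 1; hence (4,1) = 3.
3 is placed in column 2; hence (4,2) = 1.
3 is placed in row 3; hence (3,1) = 4.
Completed grid: 2 4 3 1 / 1 2 4 3 / 4 3 1 2 / 3 1 2 4.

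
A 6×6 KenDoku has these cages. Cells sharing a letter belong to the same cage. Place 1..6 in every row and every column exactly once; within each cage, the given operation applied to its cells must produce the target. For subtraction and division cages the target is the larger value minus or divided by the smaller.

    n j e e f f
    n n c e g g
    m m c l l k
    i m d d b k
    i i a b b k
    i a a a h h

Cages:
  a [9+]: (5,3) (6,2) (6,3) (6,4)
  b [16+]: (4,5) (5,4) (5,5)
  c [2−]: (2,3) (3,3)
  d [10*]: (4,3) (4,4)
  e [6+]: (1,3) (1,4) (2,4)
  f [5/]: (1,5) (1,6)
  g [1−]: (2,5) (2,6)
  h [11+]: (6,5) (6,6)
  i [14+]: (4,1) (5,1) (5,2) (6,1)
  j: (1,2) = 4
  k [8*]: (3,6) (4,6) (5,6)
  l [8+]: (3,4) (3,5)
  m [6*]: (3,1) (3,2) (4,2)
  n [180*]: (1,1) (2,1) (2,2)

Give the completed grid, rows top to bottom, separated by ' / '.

6 4 2 3 1 5 / 5 6 4 1 2 3 / 1 2 6 5 3 4 / 4 3 5 2 6 1 / 3 5 1 6 4 2 / 2 1 3 4 5 6

Cage n needs product 180, so (1,1) = 6.
J is a freebie, so (1,2) = 4.
Cage n has product 180; hence (2,1) = 5.
Cage n has product 180, leaving (2,2) = 6.
The 4 cells of cage i must have sum 14, so (5,2) = 5.
Row 5 now contains 5, so (5,4) = 6.
Row 5 now contains 6; hence (5,5) = 4.
The 3 cells of cage b must have sum 16, so (4,5) = 6.
6 is placed in column 5; hence (6,5) = 5.
5 is placed in row 6; hence (6,6) = 6.
Column 5 already has 5, leaving (1,5) = 1.
Cage f needs two cells with quotient 5, so (1,6) = 5.
Cage l's pair has sum 8; hence (3,4) = 5.
Column 5 already has 5; hence (3,5) = 3.
Column 4 now contains 5, leaving (4,4) = 2.
Cage e has sum 6; hence (1,3) = 2.
Column 4 now contains 2, leaving (1,4) = 3.
Cage e needs sum 6, which forces (2,4) = 1.
3 is placed in column 5, so (2,5) = 2.
1 is placed in row 2, which forces (2,6) = 3.
The 3 cells of cage m must have product 6; hence (4,2) = 3.
2 is placed in row 4; hence (4,3) = 5.
Column 4 now contains 1, leaving (6,4) = 4.
Row 2 now contains 3, leaving (2,3) = 4.
Cage c's pair has difference 2, so (3,3) = 6.
3 is placed in row 4, leaving (4,1) = 4.
4 is placed in row 4, which forces (4,6) = 1.
The 4 cells of cage a must have sum 9, which forces (5,3) = 1.
Column 6 already has 1, so (5,6) = 2.
Cage a needs sum 9, so (6,2) = 1.
The 4 cells of cage a must have sum 9; hence (6,3) = 3.
Cage m needs product 6; hence (3,1) = 1.
1 is placed in column 2, which forces (3,2) = 2.
2 is placed in column 6, leaving (3,6) = 4.
Row 5 already has 2, so (5,1) = 3.
Row 6 already has 3, which forces (6,1) = 2.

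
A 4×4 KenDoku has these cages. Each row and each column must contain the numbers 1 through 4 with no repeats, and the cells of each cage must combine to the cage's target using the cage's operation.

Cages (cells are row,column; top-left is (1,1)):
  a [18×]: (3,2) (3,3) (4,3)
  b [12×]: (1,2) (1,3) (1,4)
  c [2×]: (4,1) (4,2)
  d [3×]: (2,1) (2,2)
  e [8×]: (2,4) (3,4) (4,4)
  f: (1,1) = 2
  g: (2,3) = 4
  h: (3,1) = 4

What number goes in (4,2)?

Cage f is given, so (1,1) = 2.
Cage g is given, which forces (2,3) = 4.
H is a freebie; hence (3,1) = 4.
The 3 cells of cage a must have product 18, leaving (3,2) = 3.
The 3 cells of cage a must have product 18, which forces (3,3) = 2.
Row 3 already has 2; hence (3,4) = 1.
2 is placed in column 1, leaving (4,1) = 1.
1 is placed in row 4; hence (4,2) = 2.
Cage a has product 18, leaving (4,3) = 3.
Row 4 already has 2, so (4,4) = 4.
Cage b has product 12, which forces (1,2) = 4.
3 is placed in column 3, leaving (1,3) = 1.
Column 4 now contains 4; hence (1,4) = 3.
Column 1 now contains 1; hence (2,1) = 3.
3 is placed in column 2; hence (2,2) = 1.
Column 4 already has 1, so (2,4) = 2.
Completed grid: 2 4 1 3 / 3 1 4 2 / 4 3 2 1 / 1 2 3 4.

2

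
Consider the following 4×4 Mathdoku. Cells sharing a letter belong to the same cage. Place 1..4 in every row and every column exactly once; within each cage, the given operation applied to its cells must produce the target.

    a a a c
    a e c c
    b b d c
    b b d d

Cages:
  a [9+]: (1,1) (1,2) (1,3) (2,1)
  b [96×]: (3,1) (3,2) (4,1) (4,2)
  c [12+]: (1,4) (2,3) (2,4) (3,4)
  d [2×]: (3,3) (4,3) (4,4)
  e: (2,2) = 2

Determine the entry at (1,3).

Cage e is given, which forces (2,2) = 2.
Cage d has product 2, leaving (3,3) = 1.
Cage d has product 2, so (4,3) = 2.
The 3 cells of cage d must have product 2, which forces (4,4) = 1.
The 4 cells of cage a must have sum 9; hence (1,2) = 1.
Cage c has sum 12; hence (2,3) = 3.
Cage c needs sum 12, so (2,4) = 4.
Cage b needs product 96, leaving (3,1) = 2.
Cage b has product 96, so (3,2) = 4.
Row 3 now contains 2; hence (3,4) = 3.
The 4 cells of cage b must have product 96, leaving (4,1) = 4.
Cage b needs product 96, so (4,2) = 3.
Column 1 already has 4, which forces (1,1) = 3.
Column 3 now contains 3, so (1,3) = 4.
Column 4 now contains 3; hence (1,4) = 2.
Row 2 already has 3, leaving (2,1) = 1.
Completed grid: 3 1 4 2 / 1 2 3 4 / 2 4 1 3 / 4 3 2 1.

4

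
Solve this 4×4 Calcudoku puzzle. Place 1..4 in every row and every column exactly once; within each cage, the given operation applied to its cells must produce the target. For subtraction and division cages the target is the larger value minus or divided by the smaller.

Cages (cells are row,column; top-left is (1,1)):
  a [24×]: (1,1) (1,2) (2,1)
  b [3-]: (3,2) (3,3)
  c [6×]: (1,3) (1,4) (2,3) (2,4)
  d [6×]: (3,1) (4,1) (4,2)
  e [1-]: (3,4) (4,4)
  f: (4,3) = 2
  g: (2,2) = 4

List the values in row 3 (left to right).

Cage g is a single given cell, leaving (2,2) = 4.
Column 2 now contains 4, so (3,2) = 1.
1 is placed in row 3, leaving (3,3) = 4.
F is a freebie, which forces (4,3) = 2.
Cage a needs product 24, so (1,1) = 4.
Cage d needs product 6, leaving (3,1) = 2.
2 is placed in row 3, so (3,4) = 3.
The 3 cells of cage d must have product 6; hence (4,1) = 1.
Row 4 now contains 2, so (4,2) = 3.
Row 4 already has 1; hence (4,4) = 4.
Column 2 now contains 3, which forces (1,2) = 2.
2 is placed in row 1, leaving (1,4) = 1.
2 is placed in column 1, which forces (2,1) = 3.
Row 2 already has 3, so (2,3) = 1.
Column 4 now contains 1, leaving (2,4) = 2.
Row 1 now contains 1, which forces (1,3) = 3.
Filled in: 4 2 3 1 / 3 4 1 2 / 2 1 4 3 / 1 3 2 4.

2 1 4 3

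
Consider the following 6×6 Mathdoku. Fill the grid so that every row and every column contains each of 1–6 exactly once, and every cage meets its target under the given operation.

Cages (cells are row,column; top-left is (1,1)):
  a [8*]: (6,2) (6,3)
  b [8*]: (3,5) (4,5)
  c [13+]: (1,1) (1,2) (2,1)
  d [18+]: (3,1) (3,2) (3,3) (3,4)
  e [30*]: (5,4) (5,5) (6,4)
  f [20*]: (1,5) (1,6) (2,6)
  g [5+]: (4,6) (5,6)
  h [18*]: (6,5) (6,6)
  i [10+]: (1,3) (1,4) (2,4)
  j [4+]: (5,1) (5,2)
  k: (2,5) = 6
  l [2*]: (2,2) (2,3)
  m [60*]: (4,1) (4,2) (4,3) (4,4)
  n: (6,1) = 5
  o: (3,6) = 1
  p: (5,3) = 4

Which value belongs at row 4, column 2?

1

K is a freebie, which forces (2,5) = 6.
O is a freebie, which forces (3,6) = 1.
P is a freebie; hence (5,3) = 4.
Cage n is a single given cell, which forces (6,1) = 5.
Column 3 now contains 4, which forces (6,3) = 2.
Column 5 now contains 6, so (6,5) = 3.
3 is placed in row 6, which forces (6,6) = 6.
Cage l needs two cells with product 2, so (2,2) = 2.
2 is placed in column 3, so (2,3) = 1.
Cage e has product 30, leaving (5,4) = 6.
The 3 cells of cage e must have product 30, so (5,5) = 5.
2 is placed in row 6, so (6,2) = 4.
Row 6 already has 6, which forces (6,4) = 1.
The 3 cells of cage f must have product 20, so (1,5) = 1.
In row 1, 2 can only go at (1,4), so (1,4) = 2.
Row 3 needs a 2, and only (3,5) is open for it.
Column 5 already has 2; hence (4,5) = 4.
The 4 cells of cage m must have product 60, which forces (4,1) = 2.
Cage m needs product 60, which forces (4,2) = 1.
Cage m has product 60; hence (4,3) = 6.
Cage m has product 60, which forces (4,4) = 5.
2 is placed in row 4, so (4,6) = 3.
Column 2 already has 1, so (5,2) = 3.
3 is placed in column 6; hence (5,6) = 2.
3 is placed in column 2, leaving (1,2) = 6.
Cage i has sum 10, so (1,3) = 5.
Row 1 already has 5, so (1,6) = 4.
Column 4 now contains 5, leaving (2,4) = 3.
4 is placed in column 6, leaving (2,6) = 5.
6 is placed in column 2; hence (3,2) = 5.
5 is placed in column 3; hence (3,3) = 3.
3 is placed in column 4, so (3,4) = 4.
3 is placed in row 5; hence (5,1) = 1.
Row 1 already has 4, leaving (1,1) = 3.
Row 2 already has 3; hence (2,1) = 4.
Row 3 already has 4, leaving (3,1) = 6.
Filled in: 3 6 5 2 1 4 / 4 2 1 3 6 5 / 6 5 3 4 2 1 / 2 1 6 5 4 3 / 1 3 4 6 5 2 / 5 4 2 1 3 6.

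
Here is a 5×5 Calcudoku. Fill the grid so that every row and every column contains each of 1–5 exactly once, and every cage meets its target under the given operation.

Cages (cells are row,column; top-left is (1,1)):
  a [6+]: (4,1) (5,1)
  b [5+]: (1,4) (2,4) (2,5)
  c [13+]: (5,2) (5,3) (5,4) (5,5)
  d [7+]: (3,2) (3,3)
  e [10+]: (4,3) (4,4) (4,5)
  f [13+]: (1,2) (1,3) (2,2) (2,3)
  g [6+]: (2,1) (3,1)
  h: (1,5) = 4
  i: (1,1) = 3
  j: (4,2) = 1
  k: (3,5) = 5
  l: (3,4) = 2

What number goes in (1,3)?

I is a freebie, which forces (1,1) = 3.
Cage h is given, leaving (1,5) = 4.
Cage l is given, leaving (3,4) = 2.
Cage k is given; hence (3,5) = 5.
J is a freebie, which forces (4,2) = 1.
Column 4 now contains 2, which forces (1,4) = 1.
Cage b needs sum 5, which forces (2,4) = 3.
The 3 cells of cage b must have sum 5, leaving (2,5) = 1.
3 is placed in column 4, so (4,4) = 5.
Column 4 now contains 5, which forces (5,4) = 4.
Column 5 already has 1, so (5,5) = 3.
Cage a needs two cells with sum 6, leaving (4,1) = 4.
Cage e has sum 10, leaving (4,3) = 3.
3 is placed in column 5, which forces (4,5) = 2.
Cage a needs two cells with sum 6; hence (5,1) = 2.
Row 5 already has 3, which forces (5,2) = 5.
Cage c has sum 13, which forces (5,3) = 1.
Column 2 already has 5; hence (1,2) = 2.
Cage f has sum 13, which forces (1,3) = 5.
Column 1 already has 2, leaving (2,1) = 5.
Cage f has sum 13, leaving (2,2) = 4.
Cage f needs sum 13, so (2,3) = 2.
Column 1 already has 4; hence (3,1) = 1.
Cage d's pair has sum 7; hence (3,2) = 3.
3 is placed in column 3, which forces (3,3) = 4.
Completed grid: 3 2 5 1 4 / 5 4 2 3 1 / 1 3 4 2 5 / 4 1 3 5 2 / 2 5 1 4 3.

5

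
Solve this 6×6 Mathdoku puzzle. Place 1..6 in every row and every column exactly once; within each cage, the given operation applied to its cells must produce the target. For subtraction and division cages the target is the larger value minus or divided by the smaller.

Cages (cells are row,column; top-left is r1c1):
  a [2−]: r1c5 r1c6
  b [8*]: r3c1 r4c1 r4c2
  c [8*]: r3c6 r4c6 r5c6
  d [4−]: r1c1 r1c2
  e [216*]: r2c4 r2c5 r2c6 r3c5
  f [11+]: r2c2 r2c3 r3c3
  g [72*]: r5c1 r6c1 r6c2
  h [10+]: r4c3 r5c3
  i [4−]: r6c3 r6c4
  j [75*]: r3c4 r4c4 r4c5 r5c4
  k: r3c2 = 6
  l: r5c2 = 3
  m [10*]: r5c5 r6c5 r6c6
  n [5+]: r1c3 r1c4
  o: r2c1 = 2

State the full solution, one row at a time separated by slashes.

Cage o is a single given cell; hence r2c1 = 2.
K is a freebie, leaving r3c2 = 6.
Row 3 already has 6; hence r3c5 = 3.
Cage j needs product 75, leaving r4c5 = 5.
Cage l is a single given cell, which forces r5c2 = 3.
3 is placed in column 2; hence r6c2 = 4.
Cage b has product 8, which forces r4c2 = 2.
Cage j has product 75, leaving r4c4 = 3.
Cage g has product 72, which forces r5c1 = 6.
6 is placed in row 5, so r5c3 = 4.
The 3 cells of cage g must have product 72, leaving r6c1 = 3.
Cage m has product 10, leaving r6c6 = 5.
Cage f needs sum 11; hence r2c2 = 5.
Cage f has sum 11, which forces r2c3 = 1.
Cage e has product 216, which forces r2c6 = 3.
Cage f needs sum 11, so r3c3 = 5.
5 is placed in row 3; hence r3c4 = 1.
4 is placed in column 3; hence r4c3 = 6.
Column 4 already has 1, so r5c4 = 5.
Column 3 already has 6; hence r6c3 = 2.
Row 6 now contains 2, so r6c4 = 6.
Row 6 now contains 2, which forces r6c5 = 1.
Cage d's pair has difference 4, so r1c1 = 5.
Column 2 now contains 5, leaving r1c2 = 1.
1 is placed in column 3, which forces r1c3 = 3.
Cage n needs two cells with sum 5, so r1c4 = 2.
Column 4 already has 6, which forces r2c4 = 4.
Cage e needs product 216, leaving r2c5 = 6.
Row 3 now contains 1; hence r3c1 = 4.
Row 3 already has 4; hence r3c6 = 2.
Cage b has product 8, which forces r4c1 = 1.
Row 4 already has 1, which forces r4c6 = 4.
Column 5 already has 1, leaving r5c5 = 2.
2 is placed in column 6, leaving r5c6 = 1.
Column 5 now contains 6, so r1c5 = 4.
Column 6 now contains 4, which forces r1c6 = 6.

5 1 3 2 4 6 / 2 5 1 4 6 3 / 4 6 5 1 3 2 / 1 2 6 3 5 4 / 6 3 4 5 2 1 / 3 4 2 6 1 5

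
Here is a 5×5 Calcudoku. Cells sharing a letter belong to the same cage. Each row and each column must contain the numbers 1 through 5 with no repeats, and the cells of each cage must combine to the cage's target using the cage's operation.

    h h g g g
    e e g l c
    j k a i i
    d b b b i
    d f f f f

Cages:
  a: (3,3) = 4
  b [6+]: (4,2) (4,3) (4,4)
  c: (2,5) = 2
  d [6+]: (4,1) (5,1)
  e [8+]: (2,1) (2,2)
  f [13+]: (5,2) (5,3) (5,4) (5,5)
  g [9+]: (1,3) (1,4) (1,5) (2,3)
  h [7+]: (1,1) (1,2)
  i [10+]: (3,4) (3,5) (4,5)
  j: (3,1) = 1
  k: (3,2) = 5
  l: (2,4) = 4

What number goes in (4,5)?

5

L is a freebie; hence (2,4) = 4.
Cage c is given, which forces (2,5) = 2.
Cage j is given, so (3,1) = 1.
Cage k is a single given cell, so (3,2) = 5.
Cage a is given, which forces (3,3) = 4.
Row 3 already has 4, leaving (3,5) = 3.
Cage e's pair has sum 8, which forces (2,1) = 5.
5 is placed in column 2, so (2,2) = 3.
3 is placed in row 2, leaving (2,3) = 1.
Row 3 already has 3, so (3,4) = 2.
Cage i needs sum 10, so (4,5) = 5.
Cage h's pair has sum 7, so (1,1) = 3.
Cage h's pair has sum 7, which forces (1,2) = 4.
Row 1 now contains 3, so (1,3) = 2.
Row 1 already has 4, leaving (1,5) = 1.
Column 3 now contains 2, so (4,3) = 3.
Row 4 now contains 3, leaving (4,4) = 1.
Column 2 already has 4, which forces (5,2) = 1.
3 is placed in column 3, leaving (5,3) = 5.
Row 5 already has 5, which forces (5,4) = 3.
Column 5 already has 1, which forces (5,5) = 4.
Row 1 already has 1; hence (1,4) = 5.
Cage d needs two cells with sum 6; hence (4,1) = 4.
1 is placed in row 4, leaving (4,2) = 2.
Row 5 now contains 4, so (5,1) = 2.
Completed grid: 3 4 2 5 1 / 5 3 1 4 2 / 1 5 4 2 3 / 4 2 3 1 5 / 2 1 5 3 4.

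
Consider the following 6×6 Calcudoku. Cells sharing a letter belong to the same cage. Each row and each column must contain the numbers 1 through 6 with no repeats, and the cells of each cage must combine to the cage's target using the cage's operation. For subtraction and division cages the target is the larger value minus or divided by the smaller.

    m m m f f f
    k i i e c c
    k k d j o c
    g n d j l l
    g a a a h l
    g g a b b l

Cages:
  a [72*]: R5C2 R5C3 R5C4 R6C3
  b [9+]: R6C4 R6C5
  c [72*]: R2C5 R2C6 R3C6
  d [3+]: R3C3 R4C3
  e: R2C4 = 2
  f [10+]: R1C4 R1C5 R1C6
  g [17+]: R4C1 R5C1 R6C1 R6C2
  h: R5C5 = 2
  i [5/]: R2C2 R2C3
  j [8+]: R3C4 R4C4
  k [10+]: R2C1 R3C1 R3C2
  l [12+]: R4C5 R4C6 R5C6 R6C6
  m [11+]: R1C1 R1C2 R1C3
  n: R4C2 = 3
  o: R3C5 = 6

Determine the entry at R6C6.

1

Cage e is a single given cell, leaving R2C4 = 2.
O is a freebie; hence R3C5 = 6.
Cage n is a single given cell, which forces R4C2 = 3.
Cage h is a single given cell, so R5C5 = 2.
Cage c has product 72, which forces R2C6 = 6.
The two cells of cage j must have sum 8; hence R3C4 = 3.
Row 3 now contains 3, which forces R3C6 = 4.
Cage j needs two cells with sum 8, which forces R4C4 = 5.
Cage c has product 72, which forces R2C5 = 3.
Cage l needs sum 12; hence R4C5 = 4.
Column 5 already has 3, leaving R6C5 = 5.
Column 5 now contains 5, so R1C5 = 1.
3 is placed in row 2, leaving R2C1 = 4.
The 4 cells of cage l must have sum 12; hence R5C6 = 5.
Cage b's pair has sum 9; hence R6C4 = 4.
4 is placed in column 4, so R1C4 = 6.
Column 6 now contains 5, so R1C6 = 3.
Column 4 now contains 6, so R5C4 = 1.
Cage g needs sum 17, which forces R6C2 = 6.
Column 2 already has 6; hence R5C2 = 4.
Cage a has product 72, so R5C3 = 6.
Cage a has product 72; hence R6C3 = 3.
Cage m needs sum 11; hence R1C3 = 4.
Cage g needs sum 17, leaving R4C1 = 6.
Row 5 already has 6, so R5C1 = 3.
3 is placed in row 6; hence R6C1 = 2.
Row 6 now contains 2, which forces R6C6 = 1.
Column 1 already has 2, which forces R1C1 = 5.
Cage m needs sum 11, which forces R1C2 = 2.
Column 1 already has 5, which forces R3C1 = 1.
Row 3 now contains 1, so R3C2 = 5.
Row 3 now contains 1, leaving R3C3 = 2.
Column 3 now contains 2, leaving R4C3 = 1.
Column 6 already has 1; hence R4C6 = 2.
5 is placed in column 2, leaving R2C2 = 1.
Column 3 now contains 1, so R2C3 = 5.
Filled in: 5 2 4 6 1 3 / 4 1 5 2 3 6 / 1 5 2 3 6 4 / 6 3 1 5 4 2 / 3 4 6 1 2 5 / 2 6 3 4 5 1.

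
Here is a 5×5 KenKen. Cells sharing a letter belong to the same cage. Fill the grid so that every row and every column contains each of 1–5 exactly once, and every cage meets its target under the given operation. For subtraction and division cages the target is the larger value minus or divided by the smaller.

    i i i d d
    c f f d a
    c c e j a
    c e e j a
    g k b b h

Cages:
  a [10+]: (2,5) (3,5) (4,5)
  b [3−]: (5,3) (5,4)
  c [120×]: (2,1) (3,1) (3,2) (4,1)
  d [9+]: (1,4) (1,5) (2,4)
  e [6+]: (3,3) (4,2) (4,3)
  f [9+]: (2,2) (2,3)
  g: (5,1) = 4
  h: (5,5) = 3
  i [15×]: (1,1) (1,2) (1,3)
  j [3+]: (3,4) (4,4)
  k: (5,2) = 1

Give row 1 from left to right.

1 3 5 4 2

G is a freebie, so (5,1) = 4.
Cage k is given, leaving (5,2) = 1.
Cage h is a single given cell, so (5,5) = 3.
Cage c has product 120; hence (3,2) = 4.
Column 2 already has 4, so (2,2) = 5.
Cage f needs two cells with sum 9, so (2,3) = 4.
Row 2 already has 4; hence (2,5) = 1.
1 is placed in column 5; hence (3,5) = 5.
Column 5 now contains 5, so (4,5) = 4.
Column 2 now contains 5; hence (1,2) = 3.
Column 5 already has 4, which forces (1,5) = 2.
The 4 cells of cage c must have product 120, so (4,1) = 5.
Column 2 now contains 3, leaving (4,2) = 2.
Row 4 now contains 2, leaving (4,4) = 1.
5 is placed in column 1; hence (1,1) = 1.
Cage i has product 15, leaving (1,3) = 5.
Row 1 already has 5, which forces (1,4) = 4.
The 3 cells of cage e must have sum 6, so (3,3) = 1.
1 is placed in column 4, which forces (3,4) = 2.
Row 4 now contains 1; hence (4,3) = 3.
5 is placed in column 3, so (5,3) = 2.
Column 4 already has 2; hence (5,4) = 5.
The 4 cells of cage c must have product 120, leaving (2,1) = 2.
Column 4 already has 2; hence (2,4) = 3.
2 is placed in row 3, so (3,1) = 3.
Completed grid: 1 3 5 4 2 / 2 5 4 3 1 / 3 4 1 2 5 / 5 2 3 1 4 / 4 1 2 5 3.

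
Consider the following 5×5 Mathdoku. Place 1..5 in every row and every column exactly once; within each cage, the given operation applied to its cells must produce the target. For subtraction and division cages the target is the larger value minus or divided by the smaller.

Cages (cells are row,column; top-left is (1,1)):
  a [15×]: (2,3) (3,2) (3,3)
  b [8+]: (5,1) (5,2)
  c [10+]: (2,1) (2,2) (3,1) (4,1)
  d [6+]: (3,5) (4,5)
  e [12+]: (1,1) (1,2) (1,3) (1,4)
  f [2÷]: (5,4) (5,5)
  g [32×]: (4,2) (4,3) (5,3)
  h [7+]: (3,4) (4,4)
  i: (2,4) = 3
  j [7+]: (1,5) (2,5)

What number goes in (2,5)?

4

Cage i is a single given cell, so (2,4) = 3.
The 3 cells of cage g must have product 32, so (4,2) = 4.
Cage g has product 32, which forces (4,3) = 2.
2 is placed in row 4; hence (4,4) = 5.
Row 4 now contains 5, which forces (4,5) = 1.
Cage g has product 32, leaving (5,3) = 4.
4 is placed in row 5, so (5,5) = 2.
Cage j needs two cells with sum 7, leaving (1,5) = 3.
The two cells of cage j must have sum 7; hence (2,5) = 4.
Cage h's pair has sum 7, so (3,4) = 2.
Cage d needs two cells with sum 6, leaving (3,5) = 5.
Row 4 now contains 1, which forces (4,1) = 3.
Column 1 now contains 3, leaving (5,1) = 5.
Row 5 already has 5, leaving (5,2) = 3.
Row 5 already has 2, leaving (5,4) = 1.
Column 4 already has 1; hence (1,4) = 4.
Cage a needs product 15, so (2,3) = 5.
Cage c has sum 10, which forces (3,1) = 4.
Column 2 now contains 3, which forces (3,2) = 1.
The 3 cells of cage a must have product 15, leaving (3,3) = 3.
Cage e has sum 12, leaving (1,1) = 2.
The 4 cells of cage e must have sum 12, leaving (1,2) = 5.
Column 3 already has 5, so (1,3) = 1.
Cage c has sum 10, which forces (2,1) = 1.
1 is placed in column 2; hence (2,2) = 2.
Filled in: 2 5 1 4 3 / 1 2 5 3 4 / 4 1 3 2 5 / 3 4 2 5 1 / 5 3 4 1 2.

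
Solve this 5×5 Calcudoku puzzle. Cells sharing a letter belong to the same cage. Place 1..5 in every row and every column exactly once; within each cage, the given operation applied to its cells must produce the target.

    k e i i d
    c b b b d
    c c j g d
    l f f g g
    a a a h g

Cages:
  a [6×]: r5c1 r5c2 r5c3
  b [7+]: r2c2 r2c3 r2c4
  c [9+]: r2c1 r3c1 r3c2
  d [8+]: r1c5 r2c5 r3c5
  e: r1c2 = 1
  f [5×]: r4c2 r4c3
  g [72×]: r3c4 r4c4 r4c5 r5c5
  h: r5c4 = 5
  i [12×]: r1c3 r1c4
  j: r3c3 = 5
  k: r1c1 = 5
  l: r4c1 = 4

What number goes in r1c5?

2

Cage k is given; hence r1c1 = 5.
E is a freebie; hence r1c2 = 1.
J is a freebie, which forces r3c3 = 5.
L is a freebie, which forces r4c1 = 4.
Column 2 already has 1; hence r4c2 = 5.
5 is placed in column 3, which forces r4c3 = 1.
Cage h is a single given cell, which forces r5c4 = 5.
Cage b has sum 7; hence r2c4 = 1.
The 3 cells of cage c must have sum 9, so r3c2 = 4.
Row 3 now contains 4; hence r3c4 = 3.
Row 3 already has 3, leaving r3c5 = 1.
Column 4 now contains 3, leaving r4c4 = 2.
Row 4 now contains 2, so r4c5 = 3.
Cage a has product 6, leaving r5c1 = 1.
Column 5 already has 3, leaving r5c5 = 4.
Cage i's pair has product 12, so r1c3 = 3.
Column 4 now contains 3, which forces r1c4 = 4.
Column 5 now contains 4, leaving r1c5 = 2.
Cage c has sum 9; hence r2c1 = 3.
Column 2 already has 4, leaving r2c2 = 2.
The 3 cells of cage b must have sum 7, leaving r2c3 = 4.
Column 5 now contains 4, leaving r2c5 = 5.
Row 3 already has 3, leaving r3c1 = 2.
2 is placed in column 2, which forces r5c2 = 3.
3 is placed in column 3; hence r5c3 = 2.
The full grid is 5 1 3 4 2 / 3 2 4 1 5 / 2 4 5 3 1 / 4 5 1 2 3 / 1 3 2 5 4.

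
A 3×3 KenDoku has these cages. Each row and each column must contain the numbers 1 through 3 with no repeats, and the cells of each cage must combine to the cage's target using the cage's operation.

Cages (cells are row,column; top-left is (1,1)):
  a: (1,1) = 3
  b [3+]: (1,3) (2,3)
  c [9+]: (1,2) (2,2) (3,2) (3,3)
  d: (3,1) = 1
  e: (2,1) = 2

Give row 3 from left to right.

1 2 3

A is a freebie, so (1,1) = 3.
Cage e is a single given cell, leaving (2,1) = 2.
Row 2 already has 2, which forces (2,3) = 1.
D is a freebie, which forces (3,1) = 1.
Row 3 already has 1, which forces (3,2) = 2.
Cage c needs sum 9, leaving (3,3) = 3.
Column 2 already has 2, leaving (1,2) = 1.
1 is placed in column 3, which forces (1,3) = 2.
Row 2 now contains 1; hence (2,2) = 3.
Filled in: 3 1 2 / 2 3 1 / 1 2 3.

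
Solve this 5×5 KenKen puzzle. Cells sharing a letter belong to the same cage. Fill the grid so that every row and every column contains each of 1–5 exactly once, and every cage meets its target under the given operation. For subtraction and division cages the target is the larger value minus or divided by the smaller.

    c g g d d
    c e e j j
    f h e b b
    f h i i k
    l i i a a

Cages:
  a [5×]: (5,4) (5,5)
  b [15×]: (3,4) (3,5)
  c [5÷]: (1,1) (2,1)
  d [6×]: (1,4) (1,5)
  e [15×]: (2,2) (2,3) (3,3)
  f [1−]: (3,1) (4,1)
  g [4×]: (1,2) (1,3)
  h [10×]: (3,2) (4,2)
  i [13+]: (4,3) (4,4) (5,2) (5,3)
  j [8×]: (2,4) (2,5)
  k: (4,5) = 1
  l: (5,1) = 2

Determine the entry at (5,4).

Cage k is a single given cell, which forces (4,5) = 1.
Cage l is a single given cell, which forces (5,1) = 2.
Column 5 now contains 1, leaving (5,5) = 5.
Cage b's pair has product 15; hence (3,4) = 5.
Column 5 already has 5, which forces (3,5) = 3.
Row 5 already has 5, which forces (5,4) = 1.
The two cells of cage d must have product 6, which forces (1,4) = 3.
Column 5 already has 3, leaving (1,5) = 2.
Column 5 now contains 2, which forces (2,5) = 4.
Row 3 already has 3; hence (3,1) = 4.
5 is placed in row 3, leaving (3,2) = 2.
Row 3 already has 3, leaving (3,3) = 1.
Cage h needs two cells with product 10, which forces (4,2) = 5.
Cage g needs two cells with product 4, so (1,2) = 1.
Column 3 already has 1; hence (1,3) = 4.
5 is placed in column 2, which forces (2,2) = 3.
The 3 cells of cage e must have product 15, so (2,3) = 5.
Row 2 now contains 4, so (2,4) = 2.
Row 4 now contains 5, leaving (4,1) = 3.
Column 3 now contains 4, which forces (4,3) = 2.
2 is placed in column 4, leaving (4,4) = 4.
3 is placed in column 2, which forces (5,2) = 4.
Column 3 now contains 4; hence (5,3) = 3.
Row 1 now contains 1, leaving (1,1) = 5.
Row 2 now contains 5, which forces (2,1) = 1.
Completed grid: 5 1 4 3 2 / 1 3 5 2 4 / 4 2 1 5 3 / 3 5 2 4 1 / 2 4 3 1 5.

1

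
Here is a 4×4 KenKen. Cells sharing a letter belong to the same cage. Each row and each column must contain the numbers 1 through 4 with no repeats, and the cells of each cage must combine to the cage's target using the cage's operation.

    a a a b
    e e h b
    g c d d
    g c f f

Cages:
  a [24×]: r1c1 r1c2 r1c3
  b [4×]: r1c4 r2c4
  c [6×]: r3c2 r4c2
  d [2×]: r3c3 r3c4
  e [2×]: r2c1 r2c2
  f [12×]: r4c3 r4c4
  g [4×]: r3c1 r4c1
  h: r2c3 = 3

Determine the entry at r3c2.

3

Cage h is given; hence r2c3 = 3.
Column 3 already has 3, which forces r4c3 = 4.
4 is placed in row 4; hence r4c4 = 3.
4 is placed in column 3, which forces r1c3 = 2.
Cage g's pair has product 4, which forces r3c1 = 4.
Cage c needs two cells with product 6; hence r3c2 = 3.
2 is placed in column 3, which forces r3c3 = 1.
Row 3 now contains 1, which forces r3c4 = 2.
4 is placed in row 4, so r4c1 = 1.
Row 4 already has 3, so r4c2 = 2.
Column 1 now contains 4, leaving r1c1 = 3.
3 is placed in column 2, so r1c2 = 4.
Row 1 already has 4, so r1c4 = 1.
Column 1 already has 1; hence r2c1 = 2.
2 is placed in column 2, so r2c2 = 1.
Column 4 already has 1, which forces r2c4 = 4.
The full grid is 3 4 2 1 / 2 1 3 4 / 4 3 1 2 / 1 2 4 3.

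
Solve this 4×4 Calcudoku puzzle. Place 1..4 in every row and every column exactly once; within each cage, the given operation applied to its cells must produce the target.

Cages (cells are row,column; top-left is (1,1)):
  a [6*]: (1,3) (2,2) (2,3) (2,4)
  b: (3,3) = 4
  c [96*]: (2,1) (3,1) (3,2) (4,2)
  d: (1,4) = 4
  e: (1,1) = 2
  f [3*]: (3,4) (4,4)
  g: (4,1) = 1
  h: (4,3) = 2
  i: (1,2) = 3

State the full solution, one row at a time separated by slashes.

2 3 1 4 / 4 1 3 2 / 3 2 4 1 / 1 4 2 3

Cage e is given; hence (1,1) = 2.
Cage i is a single given cell, so (1,2) = 3.
Cage a has product 6, leaving (1,3) = 1.
Cage d is a single given cell, which forces (1,4) = 4.
B is a freebie; hence (3,3) = 4.
G is a freebie, leaving (4,1) = 1.
H is a freebie, so (4,3) = 2.
Row 4 now contains 1, which forces (4,4) = 3.
Cage c needs product 96, leaving (2,1) = 4.
Column 3 now contains 2; hence (2,3) = 3.
4 is placed in row 3, which forces (3,1) = 3.
4 is placed in row 3, so (3,2) = 2.
3 is placed in column 4, leaving (3,4) = 1.
2 is placed in row 4, so (4,2) = 4.
Column 2 now contains 2; hence (2,2) = 1.
1 is placed in column 4, leaving (2,4) = 2.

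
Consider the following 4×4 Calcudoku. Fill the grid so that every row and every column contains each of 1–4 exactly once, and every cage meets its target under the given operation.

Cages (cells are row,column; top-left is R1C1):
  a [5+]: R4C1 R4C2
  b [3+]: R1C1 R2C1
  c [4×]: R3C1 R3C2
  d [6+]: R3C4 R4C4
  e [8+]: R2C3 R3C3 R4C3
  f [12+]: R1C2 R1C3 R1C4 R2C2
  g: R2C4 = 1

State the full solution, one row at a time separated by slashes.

1 4 2 3 / 2 3 4 1 / 4 1 3 2 / 3 2 1 4

G is a freebie, which forces R2C4 = 1.
Cage b needs two cells with sum 3; hence R1C1 = 1.
1 is placed in row 2, so R2C1 = 2.
Column 1 already has 1, so R3C1 = 4.
4 is placed in row 3, which forces R3C2 = 1.
Row 3 already has 1, so R3C3 = 3.
4 is placed in row 3, so R3C4 = 2.
Column 1 already has 4, which forces R4C1 = 3.
Column 4 now contains 2; hence R4C4 = 4.
Column 4 now contains 4, so R1C4 = 3.
Cage f has sum 12; hence R2C2 = 3.
Column 3 already has 3, which forces R2C3 = 4.
Row 4 now contains 4, so R4C2 = 2.
Row 4 now contains 4, so R4C3 = 1.
2 is placed in column 2; hence R1C2 = 4.
4 is placed in column 3, so R1C3 = 2.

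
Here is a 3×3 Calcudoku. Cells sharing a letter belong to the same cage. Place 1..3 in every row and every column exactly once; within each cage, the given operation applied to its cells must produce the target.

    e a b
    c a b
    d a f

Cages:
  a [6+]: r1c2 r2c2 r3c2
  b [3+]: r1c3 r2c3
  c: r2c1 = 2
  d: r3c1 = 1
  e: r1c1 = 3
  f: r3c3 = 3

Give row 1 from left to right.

Cage e is given, which forces r1c1 = 3.
Cage c is given, so r2c1 = 2.
Row 2 now contains 2; hence r2c3 = 1.
D is a freebie; hence r3c1 = 1.
Cage f is given, so r3c3 = 3.
The 3 cells of cage a must have sum 6, so r1c2 = 1.
1 is placed in column 3, so r1c3 = 2.
1 is placed in row 2, so r2c2 = 3.
Row 3 already has 3; hence r3c2 = 2.
Completed grid: 3 1 2 / 2 3 1 / 1 2 3.

3 1 2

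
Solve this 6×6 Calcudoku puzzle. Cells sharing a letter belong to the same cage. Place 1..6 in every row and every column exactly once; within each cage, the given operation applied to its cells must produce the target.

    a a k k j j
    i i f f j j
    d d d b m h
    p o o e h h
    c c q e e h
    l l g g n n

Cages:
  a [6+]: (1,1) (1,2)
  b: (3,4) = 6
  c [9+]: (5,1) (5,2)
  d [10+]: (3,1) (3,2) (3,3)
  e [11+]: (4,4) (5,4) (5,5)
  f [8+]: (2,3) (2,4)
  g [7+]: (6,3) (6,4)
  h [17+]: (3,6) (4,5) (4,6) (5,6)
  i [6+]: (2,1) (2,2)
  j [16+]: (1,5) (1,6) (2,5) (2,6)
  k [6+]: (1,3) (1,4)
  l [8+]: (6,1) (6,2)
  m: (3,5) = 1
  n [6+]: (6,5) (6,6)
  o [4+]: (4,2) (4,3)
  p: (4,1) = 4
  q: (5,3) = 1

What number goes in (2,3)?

Cage b is given, which forces (3,4) = 6.
Cage m is given, so (3,5) = 1.
P is a freebie, leaving (4,1) = 4.
Cage q is a single given cell, leaving (5,3) = 1.
Cage o's pair has sum 4, leaving (4,2) = 1.
1 is placed in column 3, leaving (4,3) = 3.
The only place for 4 in row 3 is (3,6).
The only place for 6 in column 2 is (5,2).
Row 5 already has 6; hence (5,1) = 3.
Column 1 now contains 3; hence (3,1) = 5.
Cage d needs sum 10, leaving (3,2) = 3.
Cage d needs sum 10, which forces (3,3) = 2.
Column 1 already has 5, so (6,1) = 6.
Column 2 now contains 3; hence (6,2) = 2.
Row 6 already has 2, leaving (6,6) = 1.
Cage g needs two cells with sum 7; hence (6,3) = 4.
The two cells of cage g must have sum 7, which forces (6,4) = 3.
Cage n needs two cells with sum 6, which forces (6,5) = 5.
4 is placed in column 3, which forces (1,3) = 5.
Cage k needs two cells with sum 6, which forces (1,4) = 1.
The two cells of cage f must have sum 8; hence (2,3) = 6.
3 is placed in column 4; hence (2,4) = 2.
Column 4 already has 2, so (4,4) = 5.
Column 4 now contains 5; hence (5,4) = 4.
Row 5 now contains 4, so (5,5) = 2.
Row 5 already has 2, so (5,6) = 5.
Row 1 already has 1, leaving (1,1) = 2.
Row 1 already has 5, so (1,2) = 4.
The 4 cells of cage j must have sum 16, so (1,5) = 3.
Cage j needs sum 16, which forces (1,6) = 6.
2 is placed in row 2, leaving (2,1) = 1.
The two cells of cage i must have sum 6; hence (2,2) = 5.
The 4 cells of cage j must have sum 16, so (2,5) = 4.
5 is placed in column 6, leaving (2,6) = 3.
2 is placed in column 5, leaving (4,5) = 6.
Cage h has sum 17; hence (4,6) = 2.
Filled in: 2 4 5 1 3 6 / 1 5 6 2 4 3 / 5 3 2 6 1 4 / 4 1 3 5 6 2 / 3 6 1 4 2 5 / 6 2 4 3 5 1.

6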